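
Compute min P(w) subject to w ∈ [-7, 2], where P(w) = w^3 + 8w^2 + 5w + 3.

P'(w) = 3w^2 + 16w + 5, which vanishes at w = -5 and w = -1/3.
Candidates: P(-7) = 17, P(-5) = 53, P(-1/3) = 59/27, P(2) = 53.
So the minimum is P(-1/3) = 59/27.

59/27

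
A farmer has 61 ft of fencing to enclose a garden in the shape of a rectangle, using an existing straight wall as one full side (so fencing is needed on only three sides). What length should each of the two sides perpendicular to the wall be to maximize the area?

61/4

Let the sides perpendicular to the wall have length x and the parallel side y, so 2x + y = 61 and the area is A = xy = x(61 − 2x).
A'(x) = 61 − 4x = 0 gives x = 61/4, and A''(x) = −4 < 0 confirms a maximum.
Then y = 61 − 2·61/4 = 61/2 and A = 3721/8.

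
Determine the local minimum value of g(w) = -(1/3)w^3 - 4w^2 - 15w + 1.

53/3

g'(w) = -w^2 - 8w - 15 = 0 at w = -5, -3.
g''(w) = -2w - 8. g''(-5) = 2 > 0 ⇒ local minimum; g''(-3) = -2 < 0 ⇒ local maximum.
Thus g has its local minimum at w = -5, with value 53/3.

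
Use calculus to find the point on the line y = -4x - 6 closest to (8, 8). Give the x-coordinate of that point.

-48/17

Minimize D(x)^2 = (x - 8)^2 + (-4x - 14)^2.
d/dx[D^2] = 2(x - 8) + 2·(-4)·(-4x - 14) = 0 ⇒ x = -48/17.
Then y = 90/17 and the distance is √(2116/17) ≈ 11.1566.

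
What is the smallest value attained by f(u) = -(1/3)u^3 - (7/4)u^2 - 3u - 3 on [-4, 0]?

f'(u) = -u^2 - (7/2)u - 3, which vanishes at u = -2 and u = -3/2.
Candidates: f(-4) = 7/3; f(-2) = -4/3; f(-3/2) = -21/16; f(0) = -3.
Hence the absolute minimum is -3 at u = 0.

-3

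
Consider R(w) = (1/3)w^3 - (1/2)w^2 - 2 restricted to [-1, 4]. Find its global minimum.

The derivative is w^2 - w, which vanishes at w = 0 and w = 1.
Evaluating at the critical points and endpoints: R(-1) = -17/6,  R(0) = -2,  R(1) = -13/6,  R(4) = 34/3.
The minimum over the interval is -17/6, attained at w = -1.

-17/6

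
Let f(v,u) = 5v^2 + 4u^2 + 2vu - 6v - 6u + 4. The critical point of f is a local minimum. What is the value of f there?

∂f/∂v = 10v + 2u - 6 = 0 and ∂f/∂u = 2v + 8u - 6 = 0, so (v, u) = (9/19, 12/19).
The Hessian has f_{vv} = 10, f_{uu} = 8, f_{vu} = 2, giving D = 76 > 0 with f_{vv} > 0, so the point is a local minimum.
f(9/19, 12/19) = 13/19.

13/19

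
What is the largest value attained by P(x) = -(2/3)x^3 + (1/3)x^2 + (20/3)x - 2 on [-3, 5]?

Differentiating, P'(x) = -2x^2 + (2/3)x + 20/3; which vanishes at x = -5/3 and x = 2.
Compare values at every candidate in [-3, 5]: P(-3) = -1, P(-5/3) = -737/81, P(2) = 22/3, P(5) = -131/3.
Hence the absolute maximum is 22/3 at x = 2.

22/3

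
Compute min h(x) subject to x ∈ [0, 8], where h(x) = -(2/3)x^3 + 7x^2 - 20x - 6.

h'(x) = -2x^2 + 14x - 20, which vanishes at x = 2 and x = 5.
Candidates: h(0) = -6; h(2) = -70/3; h(5) = -43/3; h(8) = -178/3.
So the minimum is h(8) = -178/3.

-178/3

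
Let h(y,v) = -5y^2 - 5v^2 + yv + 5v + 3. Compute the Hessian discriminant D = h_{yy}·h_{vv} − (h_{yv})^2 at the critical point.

99

∂h/∂y = -10y + v = 0 and ∂h/∂v = y - 10v + 5 = 0, so (y, v) = (5/99, 50/99).
The Hessian has h_{yy} = -10, h_{vv} = -10, h_{yv} = 1, giving D = 99 > 0 with h_{yy} < 0, so the point is a local maximum.
D = (-10)·(-10) − (1)^2 = 99.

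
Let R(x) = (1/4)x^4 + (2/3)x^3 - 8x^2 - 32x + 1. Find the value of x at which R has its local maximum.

-2

R'(x) = x^3 + 2x^2 - 16x - 32 = 0 at x = -4, -2, 4.
Since R''(x) = 3x^2 + 4x - 16, we get R''(-4) = 16 > 0 ⇒ local minimum; R''(-2) = -12 < 0 ⇒ local maximum; R''(4) = 48 > 0 ⇒ local minimum.
So the local maximum value is R(-2) = 95/3.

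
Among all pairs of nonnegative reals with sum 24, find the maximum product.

With x + y = 24, the product is P(x) = x(24 − x).
P'(x) = 24 − 2x = 0 gives x = 12; P'' = −2 < 0, so this is the maximum.
P = 12·12 = 144.

144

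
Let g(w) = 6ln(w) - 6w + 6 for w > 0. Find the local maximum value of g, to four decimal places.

0.0000

g'(w) = 6/w − 6 = 0 gives w = 1.
g''(w) = -6/w², which is negative for w > 0, so this is a local maximum.
g(1) = 6·ln(1) - 6 + 6 ≈ 0.0000.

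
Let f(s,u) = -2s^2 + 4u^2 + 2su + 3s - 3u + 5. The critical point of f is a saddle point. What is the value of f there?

6

∂f/∂s = -4s + 2u + 3 = 0 and ∂f/∂u = 2s + 8u - 3 = 0, so (s, u) = (5/6, 1/6).
The Hessian has f_{ss} = -4, f_{uu} = 8, f_{su} = 2, giving D = -36 < 0, so the point is a saddle point.
f(5/6, 1/6) = 6.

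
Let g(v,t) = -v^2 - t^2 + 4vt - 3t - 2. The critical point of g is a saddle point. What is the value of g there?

∂g/∂v = -2v + 4t = 0 and ∂g/∂t = 4v - 2t - 3 = 0, so (v, t) = (1, 1/2).
The Hessian has g_{vv} = -2, g_{tt} = -2, g_{vt} = 4, giving D = -12 < 0, so the point is a saddle point.
g(1, 1/2) = -11/4.

-11/4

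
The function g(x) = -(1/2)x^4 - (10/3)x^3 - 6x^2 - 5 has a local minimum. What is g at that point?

-31/3

g'(x) = -2x^3 - 10x^2 - 12x = 0 at x = -3, -2, 0.
g''(x) = -6x^2 - 20x - 12. g''(-3) = -6 < 0 ⇒ local maximum; g''(-2) = 4 > 0 ⇒ local minimum; g''(0) = -12 < 0 ⇒ local maximum.
So the local minimum value is g(-2) = -31/3.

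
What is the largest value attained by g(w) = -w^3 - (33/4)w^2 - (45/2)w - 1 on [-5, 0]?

g'(w) = -3w^2 - (33/2)w - 45/2, which vanishes at w = -3 and w = -5/2.
Evaluating at the critical points and endpoints: g(-5) = 121/4, g(-3) = 77/4, g(-5/2) = 309/16, g(0) = -1.
So the maximum is g(-5) = 121/4.

121/4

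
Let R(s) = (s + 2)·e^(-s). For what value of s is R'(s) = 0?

Differentiating with the product rule gives R'(s) = (-s - 1)·e^(-s). Since e^(-s) > 0, the only critical point is s = -1.
R''(-1) has the same sign as -1 < 0, so this is a local maximum.
R(-1) = (1)·e^(1) ≈ 2.7183.

-1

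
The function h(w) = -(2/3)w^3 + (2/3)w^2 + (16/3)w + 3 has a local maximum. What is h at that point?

h'(w) = -2w^2 + (4/3)w + 16/3 = 0 at w = -4/3, 2.
Second-derivative test with h''(w) = -4w + 4/3: h''(-4/3) = 20/3 > 0 ⇒ local minimum; h''(2) = -20/3 < 0 ⇒ local maximum.
So the local maximum value is h(2) = 11.

11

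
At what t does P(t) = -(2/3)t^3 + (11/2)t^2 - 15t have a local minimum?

P'(t) = -2t^2 + 11t - 15. Setting P'(t) = 0 gives t ∈ {5/2, 3}.
P''(t) = -4t + 11. P''(5/2) = 1 > 0 ⇒ local minimum; P''(3) = -1 < 0 ⇒ local maximum.
The local minimum is P(5/2) = -325/24.

5/2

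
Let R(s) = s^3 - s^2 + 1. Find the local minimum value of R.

23/27

R'(s) = 3s^2 - 2s = 0 at s = 0, 2/3.
Second-derivative test with R''(s) = 6s - 2: R''(0) = -2 < 0 ⇒ local maximum; R''(2/3) = 2 > 0 ⇒ local minimum.
Thus R has its local minimum at s = 2/3, with value 23/27.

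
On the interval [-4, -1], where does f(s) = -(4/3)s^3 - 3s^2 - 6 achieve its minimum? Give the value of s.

The derivative is -4s^2 - 6s, whose only zero in [-4, -1] is s = -3/2.
Compare values at every candidate in [-4, -1]: f(-4) = 94/3,  f(-3/2) = -33/4,  f(-1) = -23/3.
The minimum over the interval is -33/4, attained at s = -3/2.

-3/2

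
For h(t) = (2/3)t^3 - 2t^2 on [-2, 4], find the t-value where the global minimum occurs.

-2

The derivative is 2t^2 - 4t, which vanishes at t = 0 and t = 2.
Compare values at every candidate in [-2, 4]: h(-2) = -40/3,  h(0) = 0,  h(2) = -8/3,  h(4) = 32/3.
So the minimum is h(-2) = -40/3.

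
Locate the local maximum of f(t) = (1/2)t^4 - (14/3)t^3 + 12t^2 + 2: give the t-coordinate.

f'(t) = 2t^3 - 14t^2 + 24t = 0 at t = 0, 3, 4.
Second-derivative test with f''(t) = 6t^2 - 28t + 24: f''(0) = 24 > 0 ⇒ local minimum; f''(3) = -6 < 0 ⇒ local maximum; f''(4) = 8 > 0 ⇒ local minimum.
Thus f has its local maximum at t = 3, with value 49/2.

3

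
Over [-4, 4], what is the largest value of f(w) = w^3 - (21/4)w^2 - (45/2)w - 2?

265/16

f'(w) = 3w^2 - (21/2)w - 45/2, whose only zero in [-4, 4] is w = -3/2.
Candidates: f(-4) = -60, f(-3/2) = 265/16, f(4) = -112.
The maximum over the interval is 265/16, attained at w = -3/2.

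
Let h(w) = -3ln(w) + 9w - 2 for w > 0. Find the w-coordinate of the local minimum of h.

h'(w) = -3/w + 9 = 0 gives w = 1/3.
h''(w) = 3/w², which is positive for w > 0, so this is a local minimum.
h(1/3) = -3·ln(1/3) + 3 - 2 ≈ 4.2958.

1/3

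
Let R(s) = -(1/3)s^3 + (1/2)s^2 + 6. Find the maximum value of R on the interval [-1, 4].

R'(s) = -s^2 + s, which vanishes at s = 0 and s = 1.
Evaluating at the critical points and endpoints: R(-1) = 41/6, R(0) = 6, R(1) = 37/6, R(4) = -22/3.
So the maximum is R(-1) = 41/6.

41/6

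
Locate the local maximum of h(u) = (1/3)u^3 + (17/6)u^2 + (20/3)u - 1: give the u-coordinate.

-4

Critical points: h'(u) = u^2 + (17/3)u + 20/3 vanishes at u = -4, -5/3.
Since h''(u) = 2u + 17/3, we get h''(-4) = -7/3 < 0 ⇒ local maximum; h''(-5/3) = 7/3 > 0 ⇒ local minimum.
The local maximum is h(-4) = -11/3.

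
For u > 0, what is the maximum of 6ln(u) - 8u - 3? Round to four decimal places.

-10.7261

g'(u) = 6/u − 8 = 0 gives u = 3/4.
g''(u) = -6/u², which is negative for u > 0, so this is a local maximum.
g(3/4) = 6·ln(3/4) - 6 - 3 ≈ -10.7261.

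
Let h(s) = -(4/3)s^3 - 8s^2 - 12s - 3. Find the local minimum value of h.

h'(s) = -4s^2 - 16s - 12 = 0 at s = -3, -1.
h''(s) = -8s - 16. h''(-3) = 8 > 0 ⇒ local minimum; h''(-1) = -8 < 0 ⇒ local maximum.
So the local minimum value is h(-3) = -3.

-3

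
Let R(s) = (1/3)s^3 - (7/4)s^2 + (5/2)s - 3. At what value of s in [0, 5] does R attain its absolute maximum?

5

Differentiating, R'(s) = s^2 - (7/2)s + 5/2; which vanishes at s = 1 and s = 5/2.
Candidates: R(0) = -3, R(1) = -23/12, R(5/2) = -119/48, R(5) = 89/12.
So the maximum is R(5) = 89/12.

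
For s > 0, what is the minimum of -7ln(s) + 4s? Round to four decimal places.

f'(s) = -7/s + 4 = 0 gives s = 7/4.
f''(s) = 7/s², which is positive for s > 0, so this is a local minimum.
f(7/4) = -7·ln(7/4) + 7 ≈ 3.0827.

3.0827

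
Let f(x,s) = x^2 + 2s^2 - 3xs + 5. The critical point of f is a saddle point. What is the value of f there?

5

∂f/∂x = 2x - 3s = 0 and ∂f/∂s = -3x + 4s = 0, so (x, s) = (0, 0).
The Hessian has f_{xx} = 2, f_{ss} = 4, f_{xs} = -3, giving D = -1 < 0, so the point is a saddle point.
f(0, 0) = 5.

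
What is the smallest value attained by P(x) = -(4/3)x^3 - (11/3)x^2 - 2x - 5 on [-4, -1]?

-23/4

Differentiating, P'(x) = -4x^2 - (22/3)x - 2; whose only zero in [-4, -1] is x = -3/2.
Compare values at every candidate in [-4, -1]: P(-4) = 89/3, P(-3/2) = -23/4, P(-1) = -16/3.
Hence the absolute minimum is -23/4 at x = -3/2.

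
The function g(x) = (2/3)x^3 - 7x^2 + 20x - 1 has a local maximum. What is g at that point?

49/3

g'(x) = 2x^2 - 14x + 20. Setting g'(x) = 0 gives x ∈ {2, 5}.
Second-derivative test with g''(x) = 4x - 14: g''(2) = -6 < 0 ⇒ local maximum; g''(5) = 6 > 0 ⇒ local minimum.
So the local maximum value is g(2) = 49/3.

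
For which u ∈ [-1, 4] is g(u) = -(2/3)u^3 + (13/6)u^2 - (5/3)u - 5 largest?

g'(u) = -2u^2 + (13/3)u - 5/3, which vanishes at u = 1/2 and u = 5/3.
Evaluating at the critical points and endpoints: g(-1) = -1/2; g(1/2) = -43/8; g(5/3) = -785/162; g(4) = -59/3.
So the maximum is g(-1) = -1/2.

-1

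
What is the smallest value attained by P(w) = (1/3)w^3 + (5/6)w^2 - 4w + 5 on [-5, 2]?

P'(w) = w^2 + (5/3)w - 4, which vanishes at w = -3 and w = 4/3.
Candidates: P(-5) = 25/6, P(-3) = 31/2, P(4/3) = 157/81, P(2) = 3.
The minimum over the interval is 157/81, attained at w = 4/3.

157/81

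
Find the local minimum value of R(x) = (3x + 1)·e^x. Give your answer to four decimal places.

-0.7908

R'(x) = 3·e^x + (3x + 1)·1·e^x = (3x + 4)·e^x. Since e^x > 0, the only critical point is x = -4/3.
R''(-4/3) has the same sign as 3 > 0, so this is a local minimum.
R(-4/3) = (-3)·e^(-4/3) ≈ -0.7908.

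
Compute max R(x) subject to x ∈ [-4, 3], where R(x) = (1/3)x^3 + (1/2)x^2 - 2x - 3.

9/2

R'(x) = x^2 + x - 2, which vanishes at x = -2 and x = 1.
Compare values at every candidate in [-4, 3]: R(-4) = -25/3; R(-2) = 1/3; R(1) = -25/6; R(3) = 9/2.
Hence the absolute maximum is 9/2 at x = 3.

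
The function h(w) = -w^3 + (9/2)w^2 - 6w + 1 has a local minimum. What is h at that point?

-3/2

h'(w) = -3w^2 + 9w - 6. Setting h'(w) = 0 gives w ∈ {1, 2}.
h''(w) = -6w + 9. h''(1) = 3 > 0 ⇒ local minimum; h''(2) = -3 < 0 ⇒ local maximum.
So the local minimum value is h(1) = -3/2.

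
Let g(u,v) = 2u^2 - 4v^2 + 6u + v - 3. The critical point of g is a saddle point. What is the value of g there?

∂g/∂u = 4u + 6 = 0 and ∂g/∂v = -8v + 1 = 0, so (u, v) = (-3/2, 1/8).
The Hessian has g_{uu} = 4, g_{vv} = -8, g_{uv} = 0, giving D = -32 < 0, so the point is a saddle point.
g(-3/2, 1/8) = -119/16.

-119/16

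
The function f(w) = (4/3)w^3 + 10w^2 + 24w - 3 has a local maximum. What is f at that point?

-21

f'(w) = 4w^2 + 20w + 24. Setting f'(w) = 0 gives w ∈ {-3, -2}.
Second-derivative test with f''(w) = 8w + 20: f''(-3) = -4 < 0 ⇒ local maximum; f''(-2) = 4 > 0 ⇒ local minimum.
So the local maximum value is f(-3) = -21.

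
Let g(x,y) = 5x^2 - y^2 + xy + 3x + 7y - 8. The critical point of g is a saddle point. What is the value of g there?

47/21

∂g/∂x = 10x + y + 3 = 0 and ∂g/∂y = x - 2y + 7 = 0, so (x, y) = (-13/21, 67/21).
The Hessian has g_{xx} = 10, g_{yy} = -2, g_{xy} = 1, giving D = -21 < 0, so the point is a saddle point.
g(-13/21, 67/21) = 47/21.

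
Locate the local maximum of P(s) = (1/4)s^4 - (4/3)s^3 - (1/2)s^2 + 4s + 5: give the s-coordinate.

1

Critical points: P'(s) = s^3 - 4s^2 - s + 4 vanishes at s = -1, 1, 4.
Second-derivative test with P''(s) = 3s^2 - 8s - 1: P''(-1) = 10 > 0 ⇒ local minimum; P''(1) = -6 < 0 ⇒ local maximum; P''(4) = 15 > 0 ⇒ local minimum.
So the local maximum value is P(1) = 89/12.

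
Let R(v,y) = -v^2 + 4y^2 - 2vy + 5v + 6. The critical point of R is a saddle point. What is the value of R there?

∂R/∂v = -2v - 2y + 5 = 0 and ∂R/∂y = -2v + 8y = 0, so (v, y) = (2, 1/2).
The Hessian has R_{vv} = -2, R_{yy} = 8, R_{vy} = -2, giving D = -20 < 0, so the point is a saddle point.
R(2, 1/2) = 11.

11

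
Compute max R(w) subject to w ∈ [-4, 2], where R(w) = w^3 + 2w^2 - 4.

12

The derivative is 3w^2 + 4w, which vanishes at w = -4/3 and w = 0.
Evaluating at the critical points and endpoints: R(-4) = -36,  R(-4/3) = -76/27,  R(0) = -4,  R(2) = 12.
So the maximum is R(2) = 12.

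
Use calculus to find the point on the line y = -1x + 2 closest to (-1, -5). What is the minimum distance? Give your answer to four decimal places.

5.6569

Minimize D(x)^2 = (x + 1)^2 + (-x + 7)^2.
d/dx[D^2] = 2(x + 1) + 2·(-1)·(-x + 7) = 0 ⇒ x = 3.
Then y = -1 and the distance is √(32) ≈ 5.6569.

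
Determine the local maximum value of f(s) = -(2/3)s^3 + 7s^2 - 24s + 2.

Critical points: f'(s) = -2s^2 + 14s - 24 vanishes at s = 3, 4.
f''(s) = -4s + 14. f''(3) = 2 > 0 ⇒ local minimum; f''(4) = -2 < 0 ⇒ local maximum.
Thus f has its local maximum at s = 4, with value -74/3.

-74/3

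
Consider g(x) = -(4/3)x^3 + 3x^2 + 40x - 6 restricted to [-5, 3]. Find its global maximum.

105

Differentiating, g'(x) = -4x^2 + 6x + 40; whose only zero in [-5, 3] is x = -5/2.
Evaluating at the critical points and endpoints: g(-5) = 107/3; g(-5/2) = -797/12; g(3) = 105.
The maximum over the interval is 105, attained at x = 3.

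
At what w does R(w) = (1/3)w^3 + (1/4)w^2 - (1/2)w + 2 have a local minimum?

1/2

Critical points: R'(w) = w^2 + (1/2)w - 1/2 vanishes at w = -1, 1/2.
R''(w) = 2w + 1/2. R''(-1) = -3/2 < 0 ⇒ local maximum; R''(1/2) = 3/2 > 0 ⇒ local minimum.
Thus R has its local minimum at w = 1/2, with value 89/48.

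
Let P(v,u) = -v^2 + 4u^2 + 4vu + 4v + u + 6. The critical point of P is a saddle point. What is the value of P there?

∂P/∂v = -2v + 4u + 4 = 0 and ∂P/∂u = 4v + 8u + 1 = 0, so (v, u) = (7/8, -9/16).
The Hessian has P_{vv} = -2, P_{uu} = 8, P_{vu} = 4, giving D = -32 < 0, so the point is a saddle point.
P(7/8, -9/16) = 239/32.

239/32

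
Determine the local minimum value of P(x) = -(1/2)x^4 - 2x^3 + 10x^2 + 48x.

-48

P'(x) = -2x^3 - 6x^2 + 20x + 48. Setting P'(x) = 0 gives x ∈ {-4, -2, 3}.
Second-derivative test with P''(x) = -6x^2 - 12x + 20: P''(-4) = -28 < 0 ⇒ local maximum; P''(-2) = 20 > 0 ⇒ local minimum; P''(3) = -70 < 0 ⇒ local maximum.
So the local minimum value is P(-2) = -48.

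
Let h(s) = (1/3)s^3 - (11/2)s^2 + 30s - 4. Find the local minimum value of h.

50

h'(s) = s^2 - 11s + 30 = 0 at s = 5, 6.
Second-derivative test with h''(s) = 2s - 11: h''(5) = -1 < 0 ⇒ local maximum; h''(6) = 1 > 0 ⇒ local minimum.
The local minimum is h(6) = 50.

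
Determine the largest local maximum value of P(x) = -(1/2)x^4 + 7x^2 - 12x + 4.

P'(x) = -2x^3 + 14x - 12. Setting P'(x) = 0 gives x ∈ {-3, 1, 2}.
P''(x) = -6x^2 + 14. P''(-3) = -40 < 0 ⇒ local maximum; P''(1) = 8 > 0 ⇒ local minimum; P''(2) = -10 < 0 ⇒ local maximum.
So the largest local maximum value is P(-3) = 125/2.

125/2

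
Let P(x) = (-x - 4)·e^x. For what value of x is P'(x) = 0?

P'(x) = (-1)·e^x + (-x - 4)·1·e^x = (-x - 5)·e^x. Since e^x > 0, the only critical point is x = -5.
P''(-5) has the same sign as -1 < 0, so this is a local maximum.
P(-5) = (1)·e^(-5) ≈ 0.0067.

-5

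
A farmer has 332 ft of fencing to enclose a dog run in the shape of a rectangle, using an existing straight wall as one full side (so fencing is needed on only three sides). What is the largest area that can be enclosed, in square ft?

13778

Let the sides perpendicular to the wall have length x and the parallel side y, so 2x + y = 332 and the area is A = xy = x(332 − 2x).
A'(x) = 332 − 4x = 0 gives x = 83, and A''(x) = −4 < 0 confirms a maximum.
Then y = 332 − 2·83 = 166 and A = 13778.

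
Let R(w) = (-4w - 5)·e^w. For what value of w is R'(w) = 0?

-9/4

By the product rule, R'(w) = (-4w - 9)·e^w. Since e^w > 0, the only critical point is w = -9/4.
R''(-9/4) has the same sign as -4 < 0, so this is a local maximum.
R(-9/4) = (4)·e^(-9/4) ≈ 0.4216.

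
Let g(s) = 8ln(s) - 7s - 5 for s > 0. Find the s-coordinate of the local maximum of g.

8/7

g'(s) = 8/s − 7 = 0 gives s = 8/7.
g''(s) = -8/s², which is negative for s > 0, so this is a local maximum.
g(8/7) = 8·ln(8/7) - 8 - 5 ≈ -11.9317.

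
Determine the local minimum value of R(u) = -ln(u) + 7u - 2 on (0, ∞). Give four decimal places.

0.9459

R'(u) = -1/u + 7 = 0 gives u = 1/7.
R''(u) = 1/u², which is positive for u > 0, so this is a local minimum.
R(1/7) = -1·ln(1/7) + 1 - 2 ≈ 0.9459.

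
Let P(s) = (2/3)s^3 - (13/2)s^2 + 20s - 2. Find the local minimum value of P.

P'(s) = 2s^2 - 13s + 20. Setting P'(s) = 0 gives s ∈ {5/2, 4}.
Second-derivative test with P''(s) = 4s - 13: P''(5/2) = -3 < 0 ⇒ local maximum; P''(4) = 3 > 0 ⇒ local minimum.
Thus P has its local minimum at s = 4, with value 50/3.

50/3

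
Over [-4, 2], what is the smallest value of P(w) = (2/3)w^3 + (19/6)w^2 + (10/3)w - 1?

-19/3

P'(w) = 2w^2 + (19/3)w + 10/3, which vanishes at w = -5/2 and w = -2/3.
Evaluating at the critical points and endpoints: P(-4) = -19/3,  P(-5/2) = 1/24,  P(-2/3) = -163/81,  P(2) = 71/3.
The minimum over the interval is -19/3, attained at w = -4.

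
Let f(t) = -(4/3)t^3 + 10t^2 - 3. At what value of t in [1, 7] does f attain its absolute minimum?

1

Differentiating, f'(t) = -4t^2 + 20t; whose only zero in [1, 7] is t = 5.
Candidates: f(1) = 17/3; f(5) = 241/3; f(7) = 89/3.
So the minimum is f(1) = 17/3.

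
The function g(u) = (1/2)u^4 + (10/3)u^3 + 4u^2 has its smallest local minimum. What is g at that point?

Critical points: g'(u) = 2u^3 + 10u^2 + 8u vanishes at u = -4, -1, 0.
Since g''(u) = 6u^2 + 20u + 8, we get g''(-4) = 24 > 0 ⇒ local minimum; g''(-1) = -6 < 0 ⇒ local maximum; g''(0) = 8 > 0 ⇒ local minimum.
Thus g has its smallest local minimum at u = -4, with value -64/3.

-64/3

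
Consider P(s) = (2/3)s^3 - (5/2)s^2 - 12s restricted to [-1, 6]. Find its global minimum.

-136/3

P'(s) = 2s^2 - 5s - 12, whose only zero in [-1, 6] is s = 4.
Compare values at every candidate in [-1, 6]: P(-1) = 53/6, P(4) = -136/3, P(6) = -18.
The minimum over the interval is -136/3, attained at s = 4.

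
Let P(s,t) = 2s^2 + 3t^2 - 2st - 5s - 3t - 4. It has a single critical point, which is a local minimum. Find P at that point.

∂P/∂s = 4s - 2t - 5 = 0 and ∂P/∂t = -2s + 6t - 3 = 0, so (s, t) = (9/5, 11/10).
The Hessian has P_{ss} = 4, P_{tt} = 6, P_{st} = -2, giving D = 20 > 0 with P_{ss} > 0, so the point is a local minimum.
P(9/5, 11/10) = -203/20.

-203/20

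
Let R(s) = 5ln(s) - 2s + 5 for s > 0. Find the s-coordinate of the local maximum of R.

R'(s) = 5/s − 2 = 0 gives s = 5/2.
R''(s) = -5/s², which is negative for s > 0, so this is a local maximum.
R(5/2) = 5·ln(5/2) - 5 + 5 ≈ 4.5815.

5/2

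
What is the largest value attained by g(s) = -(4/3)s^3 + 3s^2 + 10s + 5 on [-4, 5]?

295/3

Differentiating, g'(s) = -4s^2 + 6s + 10; which vanishes at s = -1 and s = 5/2.
Compare values at every candidate in [-4, 5]: g(-4) = 295/3; g(-1) = -2/3; g(5/2) = 335/12; g(5) = -110/3.
So the maximum is g(-4) = 295/3.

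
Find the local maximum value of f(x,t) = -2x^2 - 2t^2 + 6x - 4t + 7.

∂f/∂x = -4x + 6 = 0 and ∂f/∂t = -4t - 4 = 0, so (x, t) = (3/2, -1).
The Hessian has f_{xx} = -4, f_{tt} = -4, f_{xt} = 0, giving D = 16 > 0 with f_{xx} < 0, so the point is a local maximum.
f(3/2, -1) = 27/2.

27/2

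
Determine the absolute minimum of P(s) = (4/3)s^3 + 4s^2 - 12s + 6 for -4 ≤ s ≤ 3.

Differentiating, P'(s) = 4s^2 + 8s - 12; which vanishes at s = -3 and s = 1.
Candidates: P(-4) = 98/3; P(-3) = 42; P(1) = -2/3; P(3) = 42.
So the minimum is P(1) = -2/3.

-2/3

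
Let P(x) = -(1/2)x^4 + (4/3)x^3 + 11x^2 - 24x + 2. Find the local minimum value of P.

P'(x) = -2x^3 + 4x^2 + 22x - 24 = 0 at x = -3, 1, 4.
Second-derivative test with P''(x) = -6x^2 + 8x + 22: P''(-3) = -56 < 0 ⇒ local maximum; P''(1) = 24 > 0 ⇒ local minimum; P''(4) = -42 < 0 ⇒ local maximum.
The local minimum is P(1) = -61/6.

-61/6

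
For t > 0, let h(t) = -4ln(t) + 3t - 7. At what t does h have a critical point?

4/3

h'(t) = -4/t + 3 = 0 gives t = 4/3.
h''(t) = 4/t², which is positive for t > 0, so this is a local minimum.
h(4/3) = -4·ln(4/3) + 4 - 7 ≈ -4.1507.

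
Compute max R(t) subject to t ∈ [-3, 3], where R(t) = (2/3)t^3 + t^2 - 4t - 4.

11

The derivative is 2t^2 + 2t - 4, which vanishes at t = -2 and t = 1.
Compare values at every candidate in [-3, 3]: R(-3) = -1, R(-2) = 8/3, R(1) = -19/3, R(3) = 11.
So the maximum is R(3) = 11.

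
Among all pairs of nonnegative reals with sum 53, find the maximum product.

2809/4

With x + y = 53, the product is P(x) = x(53 − x).
P'(x) = 53 − 2x = 0 gives x = 53/2; P'' = −2 < 0, so this is the maximum.
P = 53/2·53/2 = 2809/4.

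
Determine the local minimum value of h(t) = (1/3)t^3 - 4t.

-16/3

h'(t) = t^2 - 4 = 0 at t = -2, 2.
Second-derivative test with h''(t) = 2t: h''(-2) = -4 < 0 ⇒ local maximum; h''(2) = 4 > 0 ⇒ local minimum.
So the local minimum value is h(2) = -16/3.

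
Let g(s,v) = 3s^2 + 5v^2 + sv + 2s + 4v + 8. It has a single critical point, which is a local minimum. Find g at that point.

412/59

∂g/∂s = 6s + v + 2 = 0 and ∂g/∂v = s + 10v + 4 = 0, so (s, v) = (-16/59, -22/59).
The Hessian has g_{ss} = 6, g_{vv} = 10, g_{sv} = 1, giving D = 59 > 0 with g_{ss} > 0, so the point is a local minimum.
g(-16/59, -22/59) = 412/59.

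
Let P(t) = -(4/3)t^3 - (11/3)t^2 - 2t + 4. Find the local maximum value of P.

P'(t) = -4t^2 - (22/3)t - 2 = 0 at t = -3/2, -1/3.
Since P''(t) = -8t - 22/3, we get P''(-3/2) = 14/3 > 0 ⇒ local minimum; P''(-1/3) = -14/3 < 0 ⇒ local maximum.
Thus P has its local maximum at t = -1/3, with value 349/81.

349/81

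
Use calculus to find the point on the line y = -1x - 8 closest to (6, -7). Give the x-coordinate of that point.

Minimize D(x)^2 = (x - 6)^2 + (-x - 1)^2.
d/dx[D^2] = 2(x - 6) + 2·(-1)·(-x - 1) = 0 ⇒ x = 5/2.
Then y = -21/2 and the distance is √(49/2) ≈ 4.9497.

5/2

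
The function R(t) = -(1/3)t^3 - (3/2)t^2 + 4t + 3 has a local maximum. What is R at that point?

R'(t) = -t^2 - 3t + 4. Setting R'(t) = 0 gives t ∈ {-4, 1}.
Since R''(t) = -2t - 3, we get R''(-4) = 5 > 0 ⇒ local minimum; R''(1) = -5 < 0 ⇒ local maximum.
The local maximum is R(1) = 31/6.

31/6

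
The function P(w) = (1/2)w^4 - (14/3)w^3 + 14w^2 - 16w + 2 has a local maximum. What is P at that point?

Critical points: P'(w) = 2w^3 - 14w^2 + 28w - 16 vanishes at w = 1, 2, 4.
Second-derivative test with P''(w) = 6w^2 - 28w + 28: P''(1) = 6 > 0 ⇒ local minimum; P''(2) = -4 < 0 ⇒ local maximum; P''(4) = 12 > 0 ⇒ local minimum.
The local maximum is P(2) = -10/3.

-10/3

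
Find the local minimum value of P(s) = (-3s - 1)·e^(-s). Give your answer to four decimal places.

-1.5403

By the product rule, P'(s) = (3s - 2)·e^(-s). Since e^(-s) > 0, the only critical point is s = 2/3.
P''(2/3) has the same sign as 3 > 0, so this is a local minimum.
P(2/3) = (-3)·e^(-2/3) ≈ -1.5403.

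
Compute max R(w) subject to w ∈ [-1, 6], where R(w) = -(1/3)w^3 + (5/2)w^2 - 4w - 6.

Differentiating, R'(w) = -w^2 + 5w - 4; which vanishes at w = 1 and w = 4.
Candidates: R(-1) = 5/6; R(1) = -47/6; R(4) = -10/3; R(6) = -12.
Hence the absolute maximum is 5/6 at w = -1.

5/6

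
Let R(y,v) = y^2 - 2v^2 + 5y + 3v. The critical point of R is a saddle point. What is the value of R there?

∂R/∂y = 2y + 5 = 0 and ∂R/∂v = -4v + 3 = 0, so (y, v) = (-5/2, 3/4).
The Hessian has R_{yy} = 2, R_{vv} = -4, R_{yv} = 0, giving D = -8 < 0, so the point is a saddle point.
R(-5/2, 3/4) = -41/8.

-41/8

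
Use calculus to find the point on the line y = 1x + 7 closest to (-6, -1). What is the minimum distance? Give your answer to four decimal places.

Minimize D(x)^2 = (x + 6)^2 + (x + 8)^2.
d/dx[D^2] = 2(x + 6) + 2·1·(x + 8) = 0 ⇒ x = -7.
Then y = 0 and the distance is √(2) ≈ 1.4142.

1.4142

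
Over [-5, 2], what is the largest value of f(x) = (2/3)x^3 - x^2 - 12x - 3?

The derivative is 2x^2 - 2x - 12, whose only zero in [-5, 2] is x = -2.
Evaluating at the critical points and endpoints: f(-5) = -154/3; f(-2) = 35/3; f(2) = -77/3.
So the maximum is f(-2) = 35/3.

35/3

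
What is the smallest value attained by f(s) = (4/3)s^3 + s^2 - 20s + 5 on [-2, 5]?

-61/3

Differentiating, f'(s) = 4s^2 + 2s - 20; whose only zero in [-2, 5] is s = 2.
Candidates: f(-2) = 115/3,  f(2) = -61/3,  f(5) = 290/3.
The minimum over the interval is -61/3, attained at s = 2.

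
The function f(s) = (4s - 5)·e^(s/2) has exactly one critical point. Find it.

By the product rule, f'(s) = (2s + 3/2)·e^(s/2). Since e^(s/2) > 0, the only critical point is s = -3/4.
f''(-3/4) has the same sign as 2 > 0, so this is a local minimum.
f(-3/4) = (-8)·e^(-3/8) ≈ -5.4983.

-3/4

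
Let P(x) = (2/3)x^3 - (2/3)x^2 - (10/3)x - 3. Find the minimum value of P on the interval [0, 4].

-593/81

Differentiating, P'(x) = 2x^2 - (4/3)x - 10/3; whose only zero in [0, 4] is x = 5/3.
Compare values at every candidate in [0, 4]: P(0) = -3; P(5/3) = -593/81; P(4) = 47/3.
So the minimum is P(5/3) = -593/81.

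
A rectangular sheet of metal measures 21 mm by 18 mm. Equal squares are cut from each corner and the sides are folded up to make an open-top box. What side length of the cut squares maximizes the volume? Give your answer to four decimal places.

3.2213

With cut size x, the volume is V(x) = x(21 − 2x)(18 − 2x) for 0 < x < 9.
V'(x) = 12x^2 − 156x + 378. Setting V'(x) = 0 gives x ≈ 3.2213 (the root in (0, 9)).
V''(x) = 24x − 156 is negative there, so this is the maximum; V ≈ 541.9699.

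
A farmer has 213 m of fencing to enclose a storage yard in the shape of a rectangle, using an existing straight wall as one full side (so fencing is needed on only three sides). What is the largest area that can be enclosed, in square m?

45369/8

Let the sides perpendicular to the wall have length x and the parallel side y, so 2x + y = 213 and the area is A = xy = x(213 − 2x).
A'(x) = 213 − 4x = 0 gives x = 213/4, and A''(x) = −4 < 0 confirms a maximum.
Then y = 213 − 2·213/4 = 213/2 and A = 45369/8.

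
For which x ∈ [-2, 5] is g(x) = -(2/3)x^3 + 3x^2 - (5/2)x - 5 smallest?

5

g'(x) = -2x^2 + 6x - 5/2, which vanishes at x = 1/2 and x = 5/2.
Compare values at every candidate in [-2, 5]: g(-2) = 52/3; g(1/2) = -67/12; g(5/2) = -35/12; g(5) = -155/6.
The minimum over the interval is -155/6, attained at x = 5.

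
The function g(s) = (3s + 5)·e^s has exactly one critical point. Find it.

By the product rule, g'(s) = (3s + 8)·e^s. Since e^s > 0, the only critical point is s = -8/3.
g''(-8/3) has the same sign as 3 > 0, so this is a local minimum.
g(-8/3) = (-3)·e^(-8/3) ≈ -0.2085.

-8/3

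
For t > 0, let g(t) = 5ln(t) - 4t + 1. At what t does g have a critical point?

5/4

g'(t) = 5/t − 4 = 0 gives t = 5/4.
g''(t) = -5/t², which is negative for t > 0, so this is a local maximum.
g(5/4) = 5·ln(5/4) - 5 + 1 ≈ -2.8843.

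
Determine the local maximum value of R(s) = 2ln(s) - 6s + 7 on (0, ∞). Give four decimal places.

2.8028

R'(s) = 2/s − 6 = 0 gives s = 1/3.
R''(s) = -2/s², which is negative for s > 0, so this is a local maximum.
R(1/3) = 2·ln(1/3) - 2 + 7 ≈ 2.8028.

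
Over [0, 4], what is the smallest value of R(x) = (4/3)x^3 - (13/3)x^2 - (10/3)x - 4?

-223/12

R'(x) = 4x^2 - (26/3)x - 10/3, whose only zero in [0, 4] is x = 5/2.
Compare values at every candidate in [0, 4]: R(0) = -4, R(5/2) = -223/12, R(4) = -4/3.
The minimum over the interval is -223/12, attained at x = 5/2.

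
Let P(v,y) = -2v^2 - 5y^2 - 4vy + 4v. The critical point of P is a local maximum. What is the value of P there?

10/3

∂P/∂v = -4v - 4y + 4 = 0 and ∂P/∂y = -4v - 10y = 0, so (v, y) = (5/3, -2/3).
The Hessian has P_{vv} = -4, P_{yy} = -10, P_{vy} = -4, giving D = 24 > 0 with P_{vv} < 0, so the point is a local maximum.
P(5/3, -2/3) = 10/3.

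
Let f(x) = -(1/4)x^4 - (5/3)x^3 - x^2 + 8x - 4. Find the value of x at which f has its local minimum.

Critical points: f'(x) = -x^3 - 5x^2 - 2x + 8 vanishes at x = -4, -2, 1.
f''(x) = -3x^2 - 10x - 2. f''(-4) = -10 < 0 ⇒ local maximum; f''(-2) = 6 > 0 ⇒ local minimum; f''(1) = -15 < 0 ⇒ local maximum.
Thus f has its local minimum at x = -2, with value -44/3.

-2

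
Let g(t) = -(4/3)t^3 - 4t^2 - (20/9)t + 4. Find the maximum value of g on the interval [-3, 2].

32/3

g'(t) = -4t^2 - 8t - 20/9, which vanishes at t = -5/3 and t = -1/3.
Evaluating at the critical points and endpoints: g(-3) = 32/3,  g(-5/3) = 224/81,  g(-1/3) = 352/81,  g(2) = -244/9.
So the maximum is g(-3) = 32/3.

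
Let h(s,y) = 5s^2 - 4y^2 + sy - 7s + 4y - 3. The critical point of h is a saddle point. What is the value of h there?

-331/81

∂h/∂s = 10s + y - 7 = 0 and ∂h/∂y = s - 8y + 4 = 0, so (s, y) = (52/81, 47/81).
The Hessian has h_{ss} = 10, h_{yy} = -8, h_{sy} = 1, giving D = -81 < 0, so the point is a saddle point.
h(52/81, 47/81) = -331/81.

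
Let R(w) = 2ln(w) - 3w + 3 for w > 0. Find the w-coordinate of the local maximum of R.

R'(w) = 2/w − 3 = 0 gives w = 2/3.
R''(w) = -2/w², which is negative for w > 0, so this is a local maximum.
R(2/3) = 2·ln(2/3) - 2 + 3 ≈ 0.1891.

2/3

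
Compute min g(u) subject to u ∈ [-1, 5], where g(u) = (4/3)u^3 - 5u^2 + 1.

-113/12

g'(u) = 4u^2 - 10u, which vanishes at u = 0 and u = 5/2.
Candidates: g(-1) = -16/3; g(0) = 1; g(5/2) = -113/12; g(5) = 128/3.
Hence the absolute minimum is -113/12 at u = 5/2.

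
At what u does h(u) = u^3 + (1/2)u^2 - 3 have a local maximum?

-1/3

Critical points: h'(u) = 3u^2 + u vanishes at u = -1/3, 0.
Since h''(u) = 6u + 1, we get h''(-1/3) = -1 < 0 ⇒ local maximum; h''(0) = 1 > 0 ⇒ local minimum.
Thus h has its local maximum at u = -1/3, with value -161/54.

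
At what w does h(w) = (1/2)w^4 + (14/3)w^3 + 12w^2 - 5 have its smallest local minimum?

0

h'(w) = 2w^3 + 14w^2 + 24w = 0 at w = -4, -3, 0.
Second-derivative test with h''(w) = 6w^2 + 28w + 24: h''(-4) = 8 > 0 ⇒ local minimum; h''(-3) = -6 < 0 ⇒ local maximum; h''(0) = 24 > 0 ⇒ local minimum.
So the smallest local minimum value is h(0) = -5.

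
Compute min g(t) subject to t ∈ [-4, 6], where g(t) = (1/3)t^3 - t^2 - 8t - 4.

Differentiating, g'(t) = t^2 - 2t - 8; which vanishes at t = -2 and t = 4.
Compare values at every candidate in [-4, 6]: g(-4) = -28/3,  g(-2) = 16/3,  g(4) = -92/3,  g(6) = -16.
The minimum over the interval is -92/3, attained at t = 4.

-92/3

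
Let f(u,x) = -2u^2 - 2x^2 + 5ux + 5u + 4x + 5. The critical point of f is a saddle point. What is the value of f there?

-137/9

∂f/∂u = -4u + 5x + 5 = 0 and ∂f/∂x = 5u - 4x + 4 = 0, so (u, x) = (-40/9, -41/9).
The Hessian has f_{uu} = -4, f_{xx} = -4, f_{ux} = 5, giving D = -9 < 0, so the point is a saddle point.
f(-40/9, -41/9) = -137/9.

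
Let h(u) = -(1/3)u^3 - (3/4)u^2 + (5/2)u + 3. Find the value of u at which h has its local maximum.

h'(u) = -u^2 - (3/2)u + 5/2. Setting h'(u) = 0 gives u ∈ {-5/2, 1}.
Second-derivative test with h''(u) = -2u - 3/2: h''(-5/2) = 7/2 > 0 ⇒ local minimum; h''(1) = -7/2 < 0 ⇒ local maximum.
Thus h has its local maximum at u = 1, with value 53/12.

1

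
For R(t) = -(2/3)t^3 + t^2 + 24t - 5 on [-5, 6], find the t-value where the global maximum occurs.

Differentiating, R'(t) = -2t^2 + 2t + 24; which vanishes at t = -3 and t = 4.
Compare values at every candidate in [-5, 6]: R(-5) = -50/3,  R(-3) = -50,  R(4) = 193/3,  R(6) = 31.
So the maximum is R(4) = 193/3.

4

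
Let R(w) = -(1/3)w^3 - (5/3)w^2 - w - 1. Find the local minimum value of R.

R'(w) = -w^2 - (10/3)w - 1 = 0 at w = -3, -1/3.
Since R''(w) = -2w - 10/3, we get R''(-3) = 8/3 > 0 ⇒ local minimum; R''(-1/3) = -8/3 < 0 ⇒ local maximum.
So the local minimum value is R(-3) = -4.

-4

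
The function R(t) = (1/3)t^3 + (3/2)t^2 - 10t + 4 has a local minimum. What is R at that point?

R'(t) = t^2 + 3t - 10 = 0 at t = -5, 2.
Second-derivative test with R''(t) = 2t + 3: R''(-5) = -7 < 0 ⇒ local maximum; R''(2) = 7 > 0 ⇒ local minimum.
The local minimum is R(2) = -22/3.

-22/3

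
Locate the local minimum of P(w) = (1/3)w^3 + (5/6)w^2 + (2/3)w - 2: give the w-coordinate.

P'(w) = w^2 + (5/3)w + 2/3. Setting P'(w) = 0 gives w ∈ {-1, -2/3}.
Since P''(w) = 2w + 5/3, we get P''(-1) = -1/3 < 0 ⇒ local maximum; P''(-2/3) = 1/3 > 0 ⇒ local minimum.
The local minimum is P(-2/3) = -176/81.

-2/3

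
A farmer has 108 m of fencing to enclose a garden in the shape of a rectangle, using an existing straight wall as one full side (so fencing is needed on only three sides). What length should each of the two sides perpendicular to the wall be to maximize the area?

27

Let the sides perpendicular to the wall have length x and the parallel side y, so 2x + y = 108 and the area is A = xy = x(108 − 2x).
A'(x) = 108 − 4x = 0 gives x = 27, and A''(x) = −4 < 0 confirms a maximum.
Then y = 108 − 2·27 = 54 and A = 1458.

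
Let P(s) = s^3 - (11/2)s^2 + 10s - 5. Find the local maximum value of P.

55/54

P'(s) = 3s^2 - 11s + 10. Setting P'(s) = 0 gives s ∈ {5/3, 2}.
P''(s) = 6s - 11. P''(5/3) = -1 < 0 ⇒ local maximum; P''(2) = 1 > 0 ⇒ local minimum.
The local maximum is P(5/3) = 55/54.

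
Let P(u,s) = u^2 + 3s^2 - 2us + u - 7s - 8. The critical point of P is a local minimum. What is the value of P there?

-51/4

∂P/∂u = 2u - 2s + 1 = 0 and ∂P/∂s = -2u + 6s - 7 = 0, so (u, s) = (1, 3/2).
The Hessian has P_{uu} = 2, P_{ss} = 6, P_{us} = -2, giving D = 8 > 0 with P_{uu} > 0, so the point is a local minimum.
P(1, 3/2) = -51/4.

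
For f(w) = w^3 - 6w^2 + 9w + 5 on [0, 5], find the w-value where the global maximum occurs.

f'(w) = 3w^2 - 12w + 9, which vanishes at w = 1 and w = 3.
Compare values at every candidate in [0, 5]: f(0) = 5; f(1) = 9; f(3) = 5; f(5) = 25.
The maximum over the interval is 25, attained at w = 5.

5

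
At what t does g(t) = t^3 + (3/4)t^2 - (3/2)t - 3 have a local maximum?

g'(t) = 3t^2 + (3/2)t - 3/2 = 0 at t = -1, 1/2.
Second-derivative test with g''(t) = 6t + 3/2: g''(-1) = -9/2 < 0 ⇒ local maximum; g''(1/2) = 9/2 > 0 ⇒ local minimum.
So the local maximum value is g(-1) = -7/4.

-1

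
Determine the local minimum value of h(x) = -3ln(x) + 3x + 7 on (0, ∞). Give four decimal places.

h'(x) = -3/x + 3 = 0 gives x = 1.
h''(x) = 3/x², which is positive for x > 0, so this is a local minimum.
h(1) = -3·ln(1) + 3 + 7 ≈ 10.0000.

10.0000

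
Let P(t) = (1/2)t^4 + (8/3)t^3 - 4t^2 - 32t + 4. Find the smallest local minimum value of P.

-140/3

P'(t) = 2t^3 + 8t^2 - 8t - 32. Setting P'(t) = 0 gives t ∈ {-4, -2, 2}.
Second-derivative test with P''(t) = 6t^2 + 16t - 8: P''(-4) = 24 > 0 ⇒ local minimum; P''(-2) = -16 < 0 ⇒ local maximum; P''(2) = 48 > 0 ⇒ local minimum.
So the smallest local minimum value is P(2) = -140/3.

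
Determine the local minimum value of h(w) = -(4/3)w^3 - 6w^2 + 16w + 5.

h'(w) = -4w^2 - 12w + 16. Setting h'(w) = 0 gives w ∈ {-4, 1}.
Since h''(w) = -8w - 12, we get h''(-4) = 20 > 0 ⇒ local minimum; h''(1) = -20 < 0 ⇒ local maximum.
Thus h has its local minimum at w = -4, with value -209/3.

-209/3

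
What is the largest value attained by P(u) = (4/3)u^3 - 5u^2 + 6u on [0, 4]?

88/3

The derivative is 4u^2 - 10u + 6, which vanishes at u = 1 and u = 3/2.
Compare values at every candidate in [0, 4]: P(0) = 0,  P(1) = 7/3,  P(3/2) = 9/4,  P(4) = 88/3.
Hence the absolute maximum is 88/3 at u = 4.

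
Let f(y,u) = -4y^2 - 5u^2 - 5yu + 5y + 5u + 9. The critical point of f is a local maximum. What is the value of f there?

∂f/∂y = -8y - 5u + 5 = 0 and ∂f/∂u = -5y - 10u + 5 = 0, so (y, u) = (5/11, 3/11).
The Hessian has f_{yy} = -8, f_{uu} = -10, f_{yu} = -5, giving D = 55 > 0 with f_{yy} < 0, so the point is a local maximum.
f(5/11, 3/11) = 119/11.

119/11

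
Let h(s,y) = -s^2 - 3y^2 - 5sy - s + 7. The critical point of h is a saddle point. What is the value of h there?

88/13

∂h/∂s = -2s - 5y - 1 = 0 and ∂h/∂y = -5s - 6y = 0, so (s, y) = (6/13, -5/13).
The Hessian has h_{ss} = -2, h_{yy} = -6, h_{sy} = -5, giving D = -13 < 0, so the point is a saddle point.
h(6/13, -5/13) = 88/13.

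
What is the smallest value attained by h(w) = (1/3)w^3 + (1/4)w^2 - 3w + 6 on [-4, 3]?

Differentiating, h'(w) = w^2 + (1/2)w - 3; which vanishes at w = -2 and w = 3/2.
Candidates: h(-4) = 2/3; h(-2) = 31/3; h(3/2) = 51/16; h(3) = 33/4.
The minimum over the interval is 2/3, attained at w = -4.

2/3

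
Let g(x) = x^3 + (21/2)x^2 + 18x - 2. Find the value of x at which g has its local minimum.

-1

g'(x) = 3x^2 + 21x + 18. Setting g'(x) = 0 gives x ∈ {-6, -1}.
Second-derivative test with g''(x) = 6x + 21: g''(-6) = -15 < 0 ⇒ local maximum; g''(-1) = 15 > 0 ⇒ local minimum.
Thus g has its local minimum at x = -1, with value -21/2.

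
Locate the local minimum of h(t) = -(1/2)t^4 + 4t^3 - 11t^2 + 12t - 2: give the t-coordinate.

2

h'(t) = -2t^3 + 12t^2 - 22t + 12. Setting h'(t) = 0 gives t ∈ {1, 2, 3}.
h''(t) = -6t^2 + 24t - 22. h''(1) = -4 < 0 ⇒ local maximum; h''(2) = 2 > 0 ⇒ local minimum; h''(3) = -4 < 0 ⇒ local maximum.
The local minimum is h(2) = 2.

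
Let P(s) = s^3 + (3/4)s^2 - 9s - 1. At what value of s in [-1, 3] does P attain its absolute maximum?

Differentiating, P'(s) = 3s^2 + (3/2)s - 9; whose only zero in [-1, 3] is s = 3/2.
Compare values at every candidate in [-1, 3]: P(-1) = 31/4,  P(3/2) = -151/16,  P(3) = 23/4.
So the maximum is P(-1) = 31/4.

-1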